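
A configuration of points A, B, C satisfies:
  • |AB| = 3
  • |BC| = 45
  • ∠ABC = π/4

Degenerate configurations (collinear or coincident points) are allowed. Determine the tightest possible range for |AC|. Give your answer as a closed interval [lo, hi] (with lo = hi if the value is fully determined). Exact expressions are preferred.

|AC| = 3·√(226 - 15·√(2))  (≈ 42.9311)

|AB| ∈ {3}
|BC| ∈ {45}
|AC| ∈ {3·√(226 - 15·√(2))}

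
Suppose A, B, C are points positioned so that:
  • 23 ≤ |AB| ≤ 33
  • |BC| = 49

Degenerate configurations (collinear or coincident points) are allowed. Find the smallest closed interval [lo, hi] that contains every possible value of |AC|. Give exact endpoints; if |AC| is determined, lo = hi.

|AB| ∈ [23, 33]
|BC| ∈ {49}
|AC| ∈ [16, 82]

|AC| ∈ [16, 82]  (≈ [16.0000, 82.0000])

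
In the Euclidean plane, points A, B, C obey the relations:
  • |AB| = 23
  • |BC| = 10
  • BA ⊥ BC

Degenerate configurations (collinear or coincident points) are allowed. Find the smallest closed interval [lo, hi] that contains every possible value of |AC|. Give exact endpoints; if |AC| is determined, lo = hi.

|AC| = √(629)  (≈ 25.0799)

|AB| ∈ {23}
|BC| ∈ {10}
|AC| ∈ {√(629)}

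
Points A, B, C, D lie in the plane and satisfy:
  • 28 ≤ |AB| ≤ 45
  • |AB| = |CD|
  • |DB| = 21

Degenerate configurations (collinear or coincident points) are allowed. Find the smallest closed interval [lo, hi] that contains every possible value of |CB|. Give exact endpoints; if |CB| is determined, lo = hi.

|CB| ∈ [7, 66]  (≈ [7.0000, 66.0000])

|AB| ∈ [28, 45]
|BD| ∈ {21}
|CD| ∈ [28, 45]
|AD| ∈ [7, 66]
|BC| ∈ [7, 66]
|AC| ∈ [0, 111]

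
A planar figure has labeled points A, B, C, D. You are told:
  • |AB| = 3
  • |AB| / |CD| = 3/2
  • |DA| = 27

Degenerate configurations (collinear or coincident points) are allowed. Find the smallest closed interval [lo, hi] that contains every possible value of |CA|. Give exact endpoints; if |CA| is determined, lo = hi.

|AB| ∈ {3}
|AD| ∈ {27}
|CD| ∈ {2}
|BD| ∈ [24, 30]
|AC| ∈ [25, 29]
|BC| ∈ [22, 32]

|CA| ∈ [25, 29]  (≈ [25.0000, 29.0000])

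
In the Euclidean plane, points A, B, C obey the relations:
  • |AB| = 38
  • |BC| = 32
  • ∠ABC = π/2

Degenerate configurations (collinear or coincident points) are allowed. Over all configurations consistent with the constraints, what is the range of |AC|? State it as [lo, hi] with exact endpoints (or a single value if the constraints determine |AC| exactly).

|AC| = 2·√(617)  (≈ 49.6790)

|AB| ∈ {38}
|BC| ∈ {32}
|AC| ∈ {2·√(617)}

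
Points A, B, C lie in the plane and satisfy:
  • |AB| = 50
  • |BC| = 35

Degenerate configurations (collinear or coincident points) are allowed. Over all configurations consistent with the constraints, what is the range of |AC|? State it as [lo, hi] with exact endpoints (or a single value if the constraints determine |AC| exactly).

|AB| ∈ {50}
|BC| ∈ {35}
|AC| ∈ [15, 85]

|AC| ∈ [15, 85]  (≈ [15.0000, 85.0000])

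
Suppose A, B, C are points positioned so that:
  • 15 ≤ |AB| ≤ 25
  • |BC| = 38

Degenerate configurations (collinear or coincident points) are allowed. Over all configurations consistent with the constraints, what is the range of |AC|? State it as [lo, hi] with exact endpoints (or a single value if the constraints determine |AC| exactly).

|AC| ∈ [13, 63]  (≈ [13.0000, 63.0000])

|AB| ∈ [15, 25]
|BC| ∈ {38}
|AC| ∈ [13, 63]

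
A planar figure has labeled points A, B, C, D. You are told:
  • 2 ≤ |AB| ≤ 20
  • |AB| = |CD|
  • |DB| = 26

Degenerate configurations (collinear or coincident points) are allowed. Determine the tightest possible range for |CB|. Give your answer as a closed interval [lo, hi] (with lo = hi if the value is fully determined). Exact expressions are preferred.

|CB| ∈ [6, 46]  (≈ [6.0000, 46.0000])

|AB| ∈ [2, 20]
|BD| ∈ {26}
|CD| ∈ [2, 20]
|AD| ∈ [6, 46]
|BC| ∈ [6, 46]
|AC| ∈ [0, 66]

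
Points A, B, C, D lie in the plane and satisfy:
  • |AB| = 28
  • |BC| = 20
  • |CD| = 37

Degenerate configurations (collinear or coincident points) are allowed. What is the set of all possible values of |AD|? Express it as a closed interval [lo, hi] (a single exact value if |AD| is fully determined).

|AD| ∈ [0, 85]  (≈ [0.0000, 85.0000])

|AB| ∈ {28}
|BC| ∈ {20}
|CD| ∈ {37}
|AC| ∈ [8, 48]
|BD| ∈ [17, 57]
|AD| ∈ [0, 85]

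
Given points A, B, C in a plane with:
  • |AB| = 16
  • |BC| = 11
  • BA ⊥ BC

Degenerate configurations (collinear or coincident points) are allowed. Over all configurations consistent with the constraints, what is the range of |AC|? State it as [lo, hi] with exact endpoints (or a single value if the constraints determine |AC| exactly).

|AC| = √(377)  (≈ 19.4165)

|AB| ∈ {16}
|BC| ∈ {11}
|AC| ∈ {√(377)}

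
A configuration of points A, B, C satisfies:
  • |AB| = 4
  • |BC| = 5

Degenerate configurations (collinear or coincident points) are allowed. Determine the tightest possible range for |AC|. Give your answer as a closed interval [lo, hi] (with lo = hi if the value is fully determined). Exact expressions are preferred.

|AC| ∈ [1, 9]  (≈ [1.0000, 9.0000])

|AB| ∈ {4}
|BC| ∈ {5}
|AC| ∈ [1, 9]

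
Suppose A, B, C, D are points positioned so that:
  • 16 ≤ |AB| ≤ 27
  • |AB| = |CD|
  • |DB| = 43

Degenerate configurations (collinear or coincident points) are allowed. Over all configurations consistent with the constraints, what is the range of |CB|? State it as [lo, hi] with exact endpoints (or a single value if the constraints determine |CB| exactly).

|AB| ∈ [16, 27]
|BD| ∈ {43}
|CD| ∈ [16, 27]
|AD| ∈ [16, 70]
|BC| ∈ [16, 70]
|AC| ∈ [0, 97]

|CB| ∈ [16, 70]  (≈ [16.0000, 70.0000])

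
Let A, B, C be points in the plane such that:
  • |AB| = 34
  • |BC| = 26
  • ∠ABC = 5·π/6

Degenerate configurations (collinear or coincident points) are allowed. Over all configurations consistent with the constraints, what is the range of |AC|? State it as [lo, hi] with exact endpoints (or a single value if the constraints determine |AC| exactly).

|AC| = 2·√(221·√(3) + 458)  (≈ 57.9925)

|AB| ∈ {34}
|BC| ∈ {26}
|AC| ∈ {2·√(221·√(3) + 458)}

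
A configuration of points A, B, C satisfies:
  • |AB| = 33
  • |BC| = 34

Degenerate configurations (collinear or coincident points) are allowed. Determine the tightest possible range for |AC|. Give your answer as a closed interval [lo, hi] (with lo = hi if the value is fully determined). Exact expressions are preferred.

|AC| ∈ [1, 67]  (≈ [1.0000, 67.0000])

|AB| ∈ {33}
|BC| ∈ {34}
|AC| ∈ [1, 67]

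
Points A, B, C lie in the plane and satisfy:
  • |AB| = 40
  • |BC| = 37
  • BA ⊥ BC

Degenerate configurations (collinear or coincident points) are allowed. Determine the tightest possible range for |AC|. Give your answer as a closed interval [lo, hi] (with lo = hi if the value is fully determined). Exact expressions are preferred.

|AC| = √(2969)  (≈ 54.4885)

|AB| ∈ {40}
|BC| ∈ {37}
|AC| ∈ {√(2969)}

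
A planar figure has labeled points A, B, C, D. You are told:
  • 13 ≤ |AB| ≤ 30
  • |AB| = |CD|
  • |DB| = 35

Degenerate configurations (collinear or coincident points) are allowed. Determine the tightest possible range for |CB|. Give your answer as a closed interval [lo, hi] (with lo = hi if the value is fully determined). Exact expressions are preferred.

|AB| ∈ [13, 30]
|BD| ∈ {35}
|CD| ∈ [13, 30]
|AD| ∈ [5, 65]
|BC| ∈ [5, 65]
|AC| ∈ [0, 95]

|CB| ∈ [5, 65]  (≈ [5.0000, 65.0000])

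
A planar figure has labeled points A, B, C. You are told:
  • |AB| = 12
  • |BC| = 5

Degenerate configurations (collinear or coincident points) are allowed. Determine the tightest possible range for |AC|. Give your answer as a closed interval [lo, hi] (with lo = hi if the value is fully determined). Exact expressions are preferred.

|AC| ∈ [7, 17]  (≈ [7.0000, 17.0000])

|AB| ∈ {12}
|BC| ∈ {5}
|AC| ∈ [7, 17]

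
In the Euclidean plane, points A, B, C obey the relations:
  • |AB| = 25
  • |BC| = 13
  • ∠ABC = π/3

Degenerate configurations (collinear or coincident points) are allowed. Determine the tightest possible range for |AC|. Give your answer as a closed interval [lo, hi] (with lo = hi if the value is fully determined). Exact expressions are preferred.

|AC| = √(469)  (≈ 21.6564)

|AB| ∈ {25}
|BC| ∈ {13}
|AC| ∈ {√(469)}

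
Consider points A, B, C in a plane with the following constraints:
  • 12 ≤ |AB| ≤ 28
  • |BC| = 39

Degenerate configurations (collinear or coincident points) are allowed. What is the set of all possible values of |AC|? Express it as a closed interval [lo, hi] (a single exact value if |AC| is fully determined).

|AC| ∈ [11, 67]  (≈ [11.0000, 67.0000])

|AB| ∈ [12, 28]
|BC| ∈ {39}
|AC| ∈ [11, 67]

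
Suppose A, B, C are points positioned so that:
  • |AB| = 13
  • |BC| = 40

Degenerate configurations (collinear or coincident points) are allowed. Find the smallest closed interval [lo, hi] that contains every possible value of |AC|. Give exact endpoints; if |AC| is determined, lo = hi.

|AB| ∈ {13}
|BC| ∈ {40}
|AC| ∈ [27, 53]

|AC| ∈ [27, 53]  (≈ [27.0000, 53.0000])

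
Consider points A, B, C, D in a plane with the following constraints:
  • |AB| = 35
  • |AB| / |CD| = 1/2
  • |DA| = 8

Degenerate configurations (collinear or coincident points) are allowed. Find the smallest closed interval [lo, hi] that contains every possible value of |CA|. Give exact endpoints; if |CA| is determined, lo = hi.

|AB| ∈ {35}
|AD| ∈ {8}
|CD| ∈ {70}
|BD| ∈ [27, 43]
|AC| ∈ [62, 78]
|BC| ∈ [27, 113]

|CA| ∈ [62, 78]  (≈ [62.0000, 78.0000])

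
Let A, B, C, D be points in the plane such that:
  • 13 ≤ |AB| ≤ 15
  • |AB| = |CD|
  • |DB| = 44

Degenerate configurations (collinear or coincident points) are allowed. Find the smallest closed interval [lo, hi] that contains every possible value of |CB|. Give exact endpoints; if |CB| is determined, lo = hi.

|AB| ∈ [13, 15]
|BD| ∈ {44}
|CD| ∈ [13, 15]
|AD| ∈ [29, 59]
|BC| ∈ [29, 59]
|AC| ∈ [14, 74]

|CB| ∈ [29, 59]  (≈ [29.0000, 59.0000])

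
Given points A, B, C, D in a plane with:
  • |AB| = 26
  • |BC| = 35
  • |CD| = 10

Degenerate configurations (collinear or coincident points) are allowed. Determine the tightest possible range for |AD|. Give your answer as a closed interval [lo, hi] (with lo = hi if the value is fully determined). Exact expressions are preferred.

|AD| ∈ [0, 71]  (≈ [0.0000, 71.0000])

|AB| ∈ {26}
|BC| ∈ {35}
|CD| ∈ {10}
|AC| ∈ [9, 61]
|BD| ∈ [25, 45]
|AD| ∈ [0, 71]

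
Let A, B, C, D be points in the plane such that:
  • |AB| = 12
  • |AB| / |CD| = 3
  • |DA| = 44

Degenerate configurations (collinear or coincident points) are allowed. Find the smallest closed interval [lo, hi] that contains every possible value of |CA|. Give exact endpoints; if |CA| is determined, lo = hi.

|AB| ∈ {12}
|AD| ∈ {44}
|CD| ∈ {4}
|BD| ∈ [32, 56]
|AC| ∈ [40, 48]
|BC| ∈ [28, 60]

|CA| ∈ [40, 48]  (≈ [40.0000, 48.0000])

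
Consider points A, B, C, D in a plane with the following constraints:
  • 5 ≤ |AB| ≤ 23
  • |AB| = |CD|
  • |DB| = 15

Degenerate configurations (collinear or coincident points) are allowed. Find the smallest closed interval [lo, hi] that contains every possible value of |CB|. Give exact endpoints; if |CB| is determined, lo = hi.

|CB| ∈ [0, 38]  (≈ [0.0000, 38.0000])

|AB| ∈ [5, 23]
|BD| ∈ {15}
|CD| ∈ [5, 23]
|AD| ∈ [0, 38]
|BC| ∈ [0, 38]
|AC| ∈ [0, 61]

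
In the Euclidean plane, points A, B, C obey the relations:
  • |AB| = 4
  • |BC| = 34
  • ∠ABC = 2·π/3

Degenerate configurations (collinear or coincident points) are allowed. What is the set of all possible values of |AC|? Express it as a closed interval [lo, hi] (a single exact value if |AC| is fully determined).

|AB| ∈ {4}
|BC| ∈ {34}
|AC| ∈ {2·√(327)}

|AC| = 2·√(327)  (≈ 36.1663)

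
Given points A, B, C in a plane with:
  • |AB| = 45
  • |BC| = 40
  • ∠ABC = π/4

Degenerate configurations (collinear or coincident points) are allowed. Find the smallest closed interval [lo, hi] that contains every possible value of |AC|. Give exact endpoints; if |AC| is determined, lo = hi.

|AB| ∈ {45}
|BC| ∈ {40}
|AC| ∈ {5·√(145 - 72·√(2))}

|AC| = 5·√(145 - 72·√(2))  (≈ 32.8545)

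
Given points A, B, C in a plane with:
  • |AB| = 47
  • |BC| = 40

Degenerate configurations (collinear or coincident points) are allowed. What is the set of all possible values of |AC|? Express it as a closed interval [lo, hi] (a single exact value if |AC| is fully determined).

|AB| ∈ {47}
|BC| ∈ {40}
|AC| ∈ [7, 87]

|AC| ∈ [7, 87]  (≈ [7.0000, 87.0000])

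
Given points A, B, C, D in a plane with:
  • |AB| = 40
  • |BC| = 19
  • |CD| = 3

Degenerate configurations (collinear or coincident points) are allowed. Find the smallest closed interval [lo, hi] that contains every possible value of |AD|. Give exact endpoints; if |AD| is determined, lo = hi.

|AB| ∈ {40}
|BC| ∈ {19}
|CD| ∈ {3}
|AC| ∈ [21, 59]
|BD| ∈ [16, 22]
|AD| ∈ [18, 62]

|AD| ∈ [18, 62]  (≈ [18.0000, 62.0000])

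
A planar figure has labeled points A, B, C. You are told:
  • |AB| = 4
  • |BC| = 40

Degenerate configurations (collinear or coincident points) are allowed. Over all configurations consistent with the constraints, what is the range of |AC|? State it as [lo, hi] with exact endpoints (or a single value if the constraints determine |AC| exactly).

|AB| ∈ {4}
|BC| ∈ {40}
|AC| ∈ [36, 44]

|AC| ∈ [36, 44]  (≈ [36.0000, 44.0000])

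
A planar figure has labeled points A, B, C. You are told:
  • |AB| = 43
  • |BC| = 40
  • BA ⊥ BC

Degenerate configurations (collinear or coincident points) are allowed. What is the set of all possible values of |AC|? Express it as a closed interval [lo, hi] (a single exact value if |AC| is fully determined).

|AC| = √(3449)  (≈ 58.7282)

|AB| ∈ {43}
|BC| ∈ {40}
|AC| ∈ {√(3449)}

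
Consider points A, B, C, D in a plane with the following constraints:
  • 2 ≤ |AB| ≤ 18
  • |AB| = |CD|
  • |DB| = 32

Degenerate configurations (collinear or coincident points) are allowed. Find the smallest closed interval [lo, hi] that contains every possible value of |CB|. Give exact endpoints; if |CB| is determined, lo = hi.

|CB| ∈ [14, 50]  (≈ [14.0000, 50.0000])

|AB| ∈ [2, 18]
|BD| ∈ {32}
|CD| ∈ [2, 18]
|AD| ∈ [14, 50]
|BC| ∈ [14, 50]
|AC| ∈ [0, 68]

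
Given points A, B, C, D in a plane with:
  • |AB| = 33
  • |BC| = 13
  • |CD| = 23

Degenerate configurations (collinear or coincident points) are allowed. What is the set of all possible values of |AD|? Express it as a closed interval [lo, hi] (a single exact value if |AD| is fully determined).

|AB| ∈ {33}
|BC| ∈ {13}
|CD| ∈ {23}
|AC| ∈ [20, 46]
|BD| ∈ [10, 36]
|AD| ∈ [0, 69]

|AD| ∈ [0, 69]  (≈ [0.0000, 69.0000])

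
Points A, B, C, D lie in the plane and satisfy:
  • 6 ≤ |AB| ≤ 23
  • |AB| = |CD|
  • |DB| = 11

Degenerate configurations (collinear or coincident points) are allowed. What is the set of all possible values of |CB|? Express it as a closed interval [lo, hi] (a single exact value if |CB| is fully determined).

|CB| ∈ [0, 34]  (≈ [0.0000, 34.0000])

|AB| ∈ [6, 23]
|BD| ∈ {11}
|CD| ∈ [6, 23]
|AD| ∈ [0, 34]
|BC| ∈ [0, 34]
|AC| ∈ [0, 57]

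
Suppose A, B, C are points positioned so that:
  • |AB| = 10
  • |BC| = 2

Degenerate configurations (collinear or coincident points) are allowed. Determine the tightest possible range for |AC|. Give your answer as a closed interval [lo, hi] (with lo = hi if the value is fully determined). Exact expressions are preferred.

|AC| ∈ [8, 12]  (≈ [8.0000, 12.0000])

|AB| ∈ {10}
|BC| ∈ {2}
|AC| ∈ [8, 12]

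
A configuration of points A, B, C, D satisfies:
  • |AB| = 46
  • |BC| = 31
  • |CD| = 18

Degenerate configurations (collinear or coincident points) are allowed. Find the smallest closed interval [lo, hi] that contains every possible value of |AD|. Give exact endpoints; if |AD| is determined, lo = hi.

|AD| ∈ [0, 95]  (≈ [0.0000, 95.0000])

|AB| ∈ {46}
|BC| ∈ {31}
|CD| ∈ {18}
|AC| ∈ [15, 77]
|BD| ∈ [13, 49]
|AD| ∈ [0, 95]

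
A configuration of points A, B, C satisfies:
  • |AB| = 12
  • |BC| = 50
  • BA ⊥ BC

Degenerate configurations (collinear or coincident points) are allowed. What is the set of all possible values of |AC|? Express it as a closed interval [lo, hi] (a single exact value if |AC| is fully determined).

|AB| ∈ {12}
|BC| ∈ {50}
|AC| ∈ {2·√(661)}

|AC| = 2·√(661)  (≈ 51.4198)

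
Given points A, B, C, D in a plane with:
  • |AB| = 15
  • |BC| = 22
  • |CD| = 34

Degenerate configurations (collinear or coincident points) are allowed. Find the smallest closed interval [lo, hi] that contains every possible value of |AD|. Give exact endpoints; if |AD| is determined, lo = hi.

|AD| ∈ [0, 71]  (≈ [0.0000, 71.0000])

|AB| ∈ {15}
|BC| ∈ {22}
|CD| ∈ {34}
|AC| ∈ [7, 37]
|BD| ∈ [12, 56]
|AD| ∈ [0, 71]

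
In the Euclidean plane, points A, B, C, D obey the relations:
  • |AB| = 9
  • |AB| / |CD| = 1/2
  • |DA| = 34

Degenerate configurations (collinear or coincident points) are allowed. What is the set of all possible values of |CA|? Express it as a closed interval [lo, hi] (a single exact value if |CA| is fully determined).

|AB| ∈ {9}
|AD| ∈ {34}
|CD| ∈ {18}
|BD| ∈ [25, 43]
|AC| ∈ [16, 52]
|BC| ∈ [7, 61]

|CA| ∈ [16, 52]  (≈ [16.0000, 52.0000])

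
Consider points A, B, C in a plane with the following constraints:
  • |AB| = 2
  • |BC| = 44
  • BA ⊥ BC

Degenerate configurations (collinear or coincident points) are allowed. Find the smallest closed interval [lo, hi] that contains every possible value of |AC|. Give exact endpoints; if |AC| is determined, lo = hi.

|AC| = 2·√(485)  (≈ 44.0454)

|AB| ∈ {2}
|BC| ∈ {44}
|AC| ∈ {2·√(485)}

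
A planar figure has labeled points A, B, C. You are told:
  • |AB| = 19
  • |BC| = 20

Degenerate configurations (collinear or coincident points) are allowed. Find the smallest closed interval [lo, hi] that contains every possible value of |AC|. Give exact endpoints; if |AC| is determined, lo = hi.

|AC| ∈ [1, 39]  (≈ [1.0000, 39.0000])

|AB| ∈ {19}
|BC| ∈ {20}
|AC| ∈ [1, 39]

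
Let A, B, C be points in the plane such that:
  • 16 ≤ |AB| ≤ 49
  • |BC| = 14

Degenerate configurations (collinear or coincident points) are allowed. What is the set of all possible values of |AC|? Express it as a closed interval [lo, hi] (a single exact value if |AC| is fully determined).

|AC| ∈ [2, 63]  (≈ [2.0000, 63.0000])

|AB| ∈ [16, 49]
|BC| ∈ {14}
|AC| ∈ [2, 63]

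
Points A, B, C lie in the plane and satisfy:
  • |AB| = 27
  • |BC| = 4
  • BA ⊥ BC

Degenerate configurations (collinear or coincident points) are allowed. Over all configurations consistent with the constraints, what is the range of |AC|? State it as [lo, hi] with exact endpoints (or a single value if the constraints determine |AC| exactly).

|AC| = √(745)  (≈ 27.2947)

|AB| ∈ {27}
|BC| ∈ {4}
|AC| ∈ {√(745)}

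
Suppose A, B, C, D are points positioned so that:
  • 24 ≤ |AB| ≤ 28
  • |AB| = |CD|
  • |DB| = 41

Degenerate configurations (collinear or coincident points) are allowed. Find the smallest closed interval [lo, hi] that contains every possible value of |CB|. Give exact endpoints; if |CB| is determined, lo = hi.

|AB| ∈ [24, 28]
|BD| ∈ {41}
|CD| ∈ [24, 28]
|AD| ∈ [13, 69]
|BC| ∈ [13, 69]
|AC| ∈ [0, 97]

|CB| ∈ [13, 69]  (≈ [13.0000, 69.0000])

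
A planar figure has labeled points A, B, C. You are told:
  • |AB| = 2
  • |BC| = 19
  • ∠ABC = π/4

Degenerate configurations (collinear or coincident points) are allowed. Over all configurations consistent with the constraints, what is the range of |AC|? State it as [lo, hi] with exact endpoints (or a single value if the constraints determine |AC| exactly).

|AB| ∈ {2}
|BC| ∈ {19}
|AC| ∈ {√(365 - 38·√(2))}

|AC| = √(365 - 38·√(2))  (≈ 17.6426)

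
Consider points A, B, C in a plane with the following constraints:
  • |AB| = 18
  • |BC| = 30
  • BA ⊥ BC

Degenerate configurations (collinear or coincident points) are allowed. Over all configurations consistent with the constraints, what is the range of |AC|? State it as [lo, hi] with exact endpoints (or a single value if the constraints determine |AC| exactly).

|AC| = 6·√(34)  (≈ 34.9857)

|AB| ∈ {18}
|BC| ∈ {30}
|AC| ∈ {6·√(34)}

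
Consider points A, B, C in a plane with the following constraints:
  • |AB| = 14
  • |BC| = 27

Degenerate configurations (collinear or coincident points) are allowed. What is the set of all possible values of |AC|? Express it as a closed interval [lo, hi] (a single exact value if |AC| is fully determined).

|AB| ∈ {14}
|BC| ∈ {27}
|AC| ∈ [13, 41]

|AC| ∈ [13, 41]  (≈ [13.0000, 41.0000])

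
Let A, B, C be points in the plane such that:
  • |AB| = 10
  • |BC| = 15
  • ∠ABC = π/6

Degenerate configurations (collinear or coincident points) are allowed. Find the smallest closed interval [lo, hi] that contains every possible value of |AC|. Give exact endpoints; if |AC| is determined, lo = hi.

|AB| ∈ {10}
|BC| ∈ {15}
|AC| ∈ {5·√(13 - 6·√(3))}

|AC| = 5·√(13 - 6·√(3))  (≈ 8.0742)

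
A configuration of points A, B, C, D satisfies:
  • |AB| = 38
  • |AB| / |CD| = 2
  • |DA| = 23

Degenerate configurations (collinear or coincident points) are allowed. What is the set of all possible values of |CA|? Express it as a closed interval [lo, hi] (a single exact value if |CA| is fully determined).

|AB| ∈ {38}
|AD| ∈ {23}
|CD| ∈ {19}
|BD| ∈ [15, 61]
|AC| ∈ [4, 42]
|BC| ∈ [0, 80]

|CA| ∈ [4, 42]  (≈ [4.0000, 42.0000])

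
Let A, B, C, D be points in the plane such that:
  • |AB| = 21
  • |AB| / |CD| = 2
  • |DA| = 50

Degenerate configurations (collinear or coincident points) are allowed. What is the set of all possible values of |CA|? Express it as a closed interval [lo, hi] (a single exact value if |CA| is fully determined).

|CA| ∈ [79/2, 121/2]  (≈ [39.5000, 60.5000])

|AB| ∈ {21}
|AD| ∈ {50}
|CD| ∈ {21/2}
|BD| ∈ [29, 71]
|AC| ∈ [79/2, 121/2]
|BC| ∈ [37/2, 163/2]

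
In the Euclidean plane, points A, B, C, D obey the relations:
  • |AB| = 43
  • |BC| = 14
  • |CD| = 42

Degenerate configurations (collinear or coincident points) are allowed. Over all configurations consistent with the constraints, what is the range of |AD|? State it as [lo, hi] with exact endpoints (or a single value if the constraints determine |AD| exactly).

|AD| ∈ [0, 99]  (≈ [0.0000, 99.0000])

|AB| ∈ {43}
|BC| ∈ {14}
|CD| ∈ {42}
|AC| ∈ [29, 57]
|BD| ∈ [28, 56]
|AD| ∈ [0, 99]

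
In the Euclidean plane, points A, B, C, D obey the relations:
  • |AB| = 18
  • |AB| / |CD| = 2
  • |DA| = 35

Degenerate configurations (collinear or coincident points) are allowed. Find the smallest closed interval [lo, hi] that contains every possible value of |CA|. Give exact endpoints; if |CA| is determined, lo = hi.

|AB| ∈ {18}
|AD| ∈ {35}
|CD| ∈ {9}
|BD| ∈ [17, 53]
|AC| ∈ [26, 44]
|BC| ∈ [8, 62]

|CA| ∈ [26, 44]  (≈ [26.0000, 44.0000])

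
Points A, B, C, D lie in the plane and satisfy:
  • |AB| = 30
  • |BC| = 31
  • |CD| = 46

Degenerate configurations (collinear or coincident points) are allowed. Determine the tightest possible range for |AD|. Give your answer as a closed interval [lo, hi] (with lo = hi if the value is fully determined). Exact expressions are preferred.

|AB| ∈ {30}
|BC| ∈ {31}
|CD| ∈ {46}
|AC| ∈ [1, 61]
|BD| ∈ [15, 77]
|AD| ∈ [0, 107]

|AD| ∈ [0, 107]  (≈ [0.0000, 107.0000])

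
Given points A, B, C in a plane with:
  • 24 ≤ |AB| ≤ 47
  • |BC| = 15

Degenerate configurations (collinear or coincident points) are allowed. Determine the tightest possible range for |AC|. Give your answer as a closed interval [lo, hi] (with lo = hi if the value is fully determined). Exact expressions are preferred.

|AB| ∈ [24, 47]
|BC| ∈ {15}
|AC| ∈ [9, 62]

|AC| ∈ [9, 62]  (≈ [9.0000, 62.0000])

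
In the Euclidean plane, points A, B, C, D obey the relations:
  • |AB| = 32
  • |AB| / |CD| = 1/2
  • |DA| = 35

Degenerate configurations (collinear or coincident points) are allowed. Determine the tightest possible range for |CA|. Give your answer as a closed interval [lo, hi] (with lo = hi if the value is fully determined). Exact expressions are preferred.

|AB| ∈ {32}
|AD| ∈ {35}
|CD| ∈ {64}
|BD| ∈ [3, 67]
|AC| ∈ [29, 99]
|BC| ∈ [0, 131]

|CA| ∈ [29, 99]  (≈ [29.0000, 99.0000])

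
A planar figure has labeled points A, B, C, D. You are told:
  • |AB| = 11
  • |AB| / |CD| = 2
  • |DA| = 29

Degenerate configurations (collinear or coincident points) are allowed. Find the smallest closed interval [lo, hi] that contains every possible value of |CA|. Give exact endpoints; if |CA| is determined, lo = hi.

|AB| ∈ {11}
|AD| ∈ {29}
|CD| ∈ {11/2}
|BD| ∈ [18, 40]
|AC| ∈ [47/2, 69/2]
|BC| ∈ [25/2, 91/2]

|CA| ∈ [47/2, 69/2]  (≈ [23.5000, 34.5000])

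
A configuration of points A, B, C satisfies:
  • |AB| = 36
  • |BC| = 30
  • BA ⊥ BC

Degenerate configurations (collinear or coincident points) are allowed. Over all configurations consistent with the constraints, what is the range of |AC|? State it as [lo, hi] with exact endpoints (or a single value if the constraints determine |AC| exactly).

|AC| = 6·√(61)  (≈ 46.8615)

|AB| ∈ {36}
|BC| ∈ {30}
|AC| ∈ {6·√(61)}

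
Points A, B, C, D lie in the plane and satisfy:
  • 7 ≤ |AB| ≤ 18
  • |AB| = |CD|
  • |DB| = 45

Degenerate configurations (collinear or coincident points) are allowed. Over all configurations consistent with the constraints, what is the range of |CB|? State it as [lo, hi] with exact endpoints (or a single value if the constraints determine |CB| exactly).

|CB| ∈ [27, 63]  (≈ [27.0000, 63.0000])

|AB| ∈ [7, 18]
|BD| ∈ {45}
|CD| ∈ [7, 18]
|AD| ∈ [27, 63]
|BC| ∈ [27, 63]
|AC| ∈ [9, 81]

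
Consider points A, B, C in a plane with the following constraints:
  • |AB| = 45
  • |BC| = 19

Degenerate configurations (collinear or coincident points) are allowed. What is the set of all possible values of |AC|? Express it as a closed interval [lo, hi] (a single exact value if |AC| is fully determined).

|AB| ∈ {45}
|BC| ∈ {19}
|AC| ∈ [26, 64]

|AC| ∈ [26, 64]  (≈ [26.0000, 64.0000])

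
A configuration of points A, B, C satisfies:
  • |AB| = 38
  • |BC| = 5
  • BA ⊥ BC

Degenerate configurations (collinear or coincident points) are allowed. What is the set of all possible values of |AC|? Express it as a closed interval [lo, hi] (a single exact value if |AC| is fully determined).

|AC| = √(1469)  (≈ 38.3275)

|AB| ∈ {38}
|BC| ∈ {5}
|AC| ∈ {√(1469)}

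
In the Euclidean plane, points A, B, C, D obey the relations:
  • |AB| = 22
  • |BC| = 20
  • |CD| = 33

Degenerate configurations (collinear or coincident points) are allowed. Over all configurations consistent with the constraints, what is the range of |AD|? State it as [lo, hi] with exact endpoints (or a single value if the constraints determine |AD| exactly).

|AD| ∈ [0, 75]  (≈ [0.0000, 75.0000])

|AB| ∈ {22}
|BC| ∈ {20}
|CD| ∈ {33}
|AC| ∈ [2, 42]
|BD| ∈ [13, 53]
|AD| ∈ [0, 75]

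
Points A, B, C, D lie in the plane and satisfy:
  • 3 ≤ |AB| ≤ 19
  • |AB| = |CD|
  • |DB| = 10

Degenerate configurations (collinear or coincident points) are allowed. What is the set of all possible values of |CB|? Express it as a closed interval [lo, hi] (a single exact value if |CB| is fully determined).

|AB| ∈ [3, 19]
|BD| ∈ {10}
|CD| ∈ [3, 19]
|AD| ∈ [0, 29]
|BC| ∈ [0, 29]
|AC| ∈ [0, 48]

|CB| ∈ [0, 29]  (≈ [0.0000, 29.0000])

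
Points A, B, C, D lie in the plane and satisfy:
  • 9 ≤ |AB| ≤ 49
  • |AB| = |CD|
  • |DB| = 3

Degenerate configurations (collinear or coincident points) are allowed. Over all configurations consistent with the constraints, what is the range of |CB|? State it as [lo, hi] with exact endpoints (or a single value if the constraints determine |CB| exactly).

|CB| ∈ [6, 52]  (≈ [6.0000, 52.0000])

|AB| ∈ [9, 49]
|BD| ∈ {3}
|CD| ∈ [9, 49]
|AD| ∈ [6, 52]
|BC| ∈ [6, 52]
|AC| ∈ [0, 101]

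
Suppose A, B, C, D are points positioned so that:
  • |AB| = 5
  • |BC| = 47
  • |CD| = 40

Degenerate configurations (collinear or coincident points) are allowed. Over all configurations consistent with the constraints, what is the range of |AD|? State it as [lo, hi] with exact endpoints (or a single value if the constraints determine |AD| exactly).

|AB| ∈ {5}
|BC| ∈ {47}
|CD| ∈ {40}
|AC| ∈ [42, 52]
|BD| ∈ [7, 87]
|AD| ∈ [2, 92]

|AD| ∈ [2, 92]  (≈ [2.0000, 92.0000])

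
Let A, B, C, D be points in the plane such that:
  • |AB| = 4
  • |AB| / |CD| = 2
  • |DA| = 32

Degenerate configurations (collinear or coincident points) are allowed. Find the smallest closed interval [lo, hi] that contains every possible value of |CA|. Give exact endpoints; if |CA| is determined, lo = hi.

|AB| ∈ {4}
|AD| ∈ {32}
|CD| ∈ {2}
|BD| ∈ [28, 36]
|AC| ∈ [30, 34]
|BC| ∈ [26, 38]

|CA| ∈ [30, 34]  (≈ [30.0000, 34.0000])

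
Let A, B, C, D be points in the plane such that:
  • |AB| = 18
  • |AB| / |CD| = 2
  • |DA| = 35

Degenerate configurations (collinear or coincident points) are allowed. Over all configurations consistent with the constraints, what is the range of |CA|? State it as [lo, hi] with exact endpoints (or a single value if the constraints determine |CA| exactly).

|CA| ∈ [26, 44]  (≈ [26.0000, 44.0000])

|AB| ∈ {18}
|AD| ∈ {35}
|CD| ∈ {9}
|BD| ∈ [17, 53]
|AC| ∈ [26, 44]
|BC| ∈ [8, 62]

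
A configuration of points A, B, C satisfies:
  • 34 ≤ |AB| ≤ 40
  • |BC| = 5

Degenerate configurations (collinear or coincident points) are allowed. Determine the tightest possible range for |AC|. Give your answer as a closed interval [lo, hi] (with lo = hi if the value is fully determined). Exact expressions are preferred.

|AC| ∈ [29, 45]  (≈ [29.0000, 45.0000])

|AB| ∈ [34, 40]
|BC| ∈ {5}
|AC| ∈ [29, 45]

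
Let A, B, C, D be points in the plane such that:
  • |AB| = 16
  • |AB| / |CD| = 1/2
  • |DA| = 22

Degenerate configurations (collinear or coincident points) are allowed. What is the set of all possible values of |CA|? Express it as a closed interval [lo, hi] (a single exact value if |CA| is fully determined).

|AB| ∈ {16}
|AD| ∈ {22}
|CD| ∈ {32}
|BD| ∈ [6, 38]
|AC| ∈ [10, 54]
|BC| ∈ [0, 70]

|CA| ∈ [10, 54]  (≈ [10.0000, 54.0000])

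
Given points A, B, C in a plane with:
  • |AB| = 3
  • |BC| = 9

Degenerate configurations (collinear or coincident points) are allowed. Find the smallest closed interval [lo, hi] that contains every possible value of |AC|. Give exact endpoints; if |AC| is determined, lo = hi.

|AB| ∈ {3}
|BC| ∈ {9}
|AC| ∈ [6, 12]

|AC| ∈ [6, 12]  (≈ [6.0000, 12.0000])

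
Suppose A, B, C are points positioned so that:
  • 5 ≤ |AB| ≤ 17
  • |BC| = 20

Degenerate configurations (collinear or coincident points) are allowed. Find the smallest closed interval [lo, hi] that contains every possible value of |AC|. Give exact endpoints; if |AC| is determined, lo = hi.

|AC| ∈ [3, 37]  (≈ [3.0000, 37.0000])

|AB| ∈ [5, 17]
|BC| ∈ {20}
|AC| ∈ [3, 37]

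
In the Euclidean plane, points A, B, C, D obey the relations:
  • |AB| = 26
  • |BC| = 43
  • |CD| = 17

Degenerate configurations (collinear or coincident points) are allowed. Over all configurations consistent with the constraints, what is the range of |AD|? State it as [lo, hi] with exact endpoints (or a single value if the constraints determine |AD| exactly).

|AD| ∈ [0, 86]  (≈ [0.0000, 86.0000])

|AB| ∈ {26}
|BC| ∈ {43}
|CD| ∈ {17}
|AC| ∈ [17, 69]
|BD| ∈ [26, 60]
|AD| ∈ [0, 86]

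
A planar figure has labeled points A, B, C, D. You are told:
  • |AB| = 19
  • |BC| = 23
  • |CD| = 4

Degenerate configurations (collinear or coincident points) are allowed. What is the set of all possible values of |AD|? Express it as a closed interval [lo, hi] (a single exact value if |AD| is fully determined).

|AB| ∈ {19}
|BC| ∈ {23}
|CD| ∈ {4}
|AC| ∈ [4, 42]
|BD| ∈ [19, 27]
|AD| ∈ [0, 46]

|AD| ∈ [0, 46]  (≈ [0.0000, 46.0000])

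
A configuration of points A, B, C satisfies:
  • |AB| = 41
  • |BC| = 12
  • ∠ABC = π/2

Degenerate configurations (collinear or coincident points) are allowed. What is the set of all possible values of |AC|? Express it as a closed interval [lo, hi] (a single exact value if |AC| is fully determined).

|AC| = 5·√(73)  (≈ 42.7200)

|AB| ∈ {41}
|BC| ∈ {12}
|AC| ∈ {5·√(73)}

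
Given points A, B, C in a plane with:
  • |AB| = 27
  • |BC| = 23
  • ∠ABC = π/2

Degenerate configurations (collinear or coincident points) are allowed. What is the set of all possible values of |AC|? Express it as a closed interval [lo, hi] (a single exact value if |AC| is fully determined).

|AC| = √(1258)  (≈ 35.4683)

|AB| ∈ {27}
|BC| ∈ {23}
|AC| ∈ {√(1258)}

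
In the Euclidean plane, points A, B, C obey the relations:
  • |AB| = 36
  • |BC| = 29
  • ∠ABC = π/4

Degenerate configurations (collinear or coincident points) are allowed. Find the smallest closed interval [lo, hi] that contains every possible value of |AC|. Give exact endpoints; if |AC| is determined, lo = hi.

|AC| = √(2137 - 1044·√(2))  (≈ 25.7014)

|AB| ∈ {36}
|BC| ∈ {29}
|AC| ∈ {√(2137 - 1044·√(2))}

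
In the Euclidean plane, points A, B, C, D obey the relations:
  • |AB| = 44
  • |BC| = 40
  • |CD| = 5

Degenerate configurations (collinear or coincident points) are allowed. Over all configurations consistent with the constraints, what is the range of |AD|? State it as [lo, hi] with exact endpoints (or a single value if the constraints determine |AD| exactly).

|AD| ∈ [0, 89]  (≈ [0.0000, 89.0000])

|AB| ∈ {44}
|BC| ∈ {40}
|CD| ∈ {5}
|AC| ∈ [4, 84]
|BD| ∈ [35, 45]
|AD| ∈ [0, 89]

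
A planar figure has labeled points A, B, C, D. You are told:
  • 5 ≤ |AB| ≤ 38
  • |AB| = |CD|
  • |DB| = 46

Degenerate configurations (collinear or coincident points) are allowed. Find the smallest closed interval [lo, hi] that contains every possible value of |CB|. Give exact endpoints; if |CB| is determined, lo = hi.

|CB| ∈ [8, 84]  (≈ [8.0000, 84.0000])

|AB| ∈ [5, 38]
|BD| ∈ {46}
|CD| ∈ [5, 38]
|AD| ∈ [8, 84]
|BC| ∈ [8, 84]
|AC| ∈ [0, 122]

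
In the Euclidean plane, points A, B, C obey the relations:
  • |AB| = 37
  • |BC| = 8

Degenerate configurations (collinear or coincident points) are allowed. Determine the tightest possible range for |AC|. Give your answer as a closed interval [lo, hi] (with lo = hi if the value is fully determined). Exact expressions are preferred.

|AB| ∈ {37}
|BC| ∈ {8}
|AC| ∈ [29, 45]

|AC| ∈ [29, 45]  (≈ [29.0000, 45.0000])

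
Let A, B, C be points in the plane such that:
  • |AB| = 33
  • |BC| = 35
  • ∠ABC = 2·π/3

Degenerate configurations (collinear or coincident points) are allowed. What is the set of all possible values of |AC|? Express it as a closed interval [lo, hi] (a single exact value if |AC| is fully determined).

|AC| = √(3469)  (≈ 58.8982)

|AB| ∈ {33}
|BC| ∈ {35}
|AC| ∈ {√(3469)}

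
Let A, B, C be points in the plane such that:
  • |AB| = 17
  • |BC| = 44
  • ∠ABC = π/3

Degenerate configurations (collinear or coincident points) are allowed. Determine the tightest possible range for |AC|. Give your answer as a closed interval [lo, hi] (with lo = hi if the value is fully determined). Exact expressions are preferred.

|AB| ∈ {17}
|BC| ∈ {44}
|AC| ∈ {√(1477)}

|AC| = √(1477)  (≈ 38.4318)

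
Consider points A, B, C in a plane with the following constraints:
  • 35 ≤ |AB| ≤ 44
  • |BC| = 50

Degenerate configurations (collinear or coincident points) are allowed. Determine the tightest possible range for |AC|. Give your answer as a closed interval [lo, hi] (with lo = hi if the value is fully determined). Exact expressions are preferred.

|AC| ∈ [6, 94]  (≈ [6.0000, 94.0000])

|AB| ∈ [35, 44]
|BC| ∈ {50}
|AC| ∈ [6, 94]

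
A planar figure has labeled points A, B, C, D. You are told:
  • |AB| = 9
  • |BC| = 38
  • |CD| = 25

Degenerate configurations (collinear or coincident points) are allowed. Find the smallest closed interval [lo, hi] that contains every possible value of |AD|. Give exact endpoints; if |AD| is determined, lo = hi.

|AB| ∈ {9}
|BC| ∈ {38}
|CD| ∈ {25}
|AC| ∈ [29, 47]
|BD| ∈ [13, 63]
|AD| ∈ [4, 72]

|AD| ∈ [4, 72]  (≈ [4.0000, 72.0000])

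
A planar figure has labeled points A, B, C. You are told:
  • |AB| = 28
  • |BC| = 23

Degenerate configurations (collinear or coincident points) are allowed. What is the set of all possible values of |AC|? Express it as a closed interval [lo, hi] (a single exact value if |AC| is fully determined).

|AC| ∈ [5, 51]  (≈ [5.0000, 51.0000])

|AB| ∈ {28}
|BC| ∈ {23}
|AC| ∈ [5, 51]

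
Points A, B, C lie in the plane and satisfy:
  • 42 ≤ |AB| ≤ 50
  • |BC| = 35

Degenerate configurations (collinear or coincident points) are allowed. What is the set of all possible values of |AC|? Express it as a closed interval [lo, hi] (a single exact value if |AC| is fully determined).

|AC| ∈ [7, 85]  (≈ [7.0000, 85.0000])

|AB| ∈ [42, 50]
|BC| ∈ {35}
|AC| ∈ [7, 85]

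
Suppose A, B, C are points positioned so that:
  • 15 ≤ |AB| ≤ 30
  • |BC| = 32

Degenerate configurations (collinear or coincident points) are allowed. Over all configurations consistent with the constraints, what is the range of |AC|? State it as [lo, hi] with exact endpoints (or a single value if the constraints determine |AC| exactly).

|AC| ∈ [2, 62]  (≈ [2.0000, 62.0000])

|AB| ∈ [15, 30]
|BC| ∈ {32}
|AC| ∈ [2, 62]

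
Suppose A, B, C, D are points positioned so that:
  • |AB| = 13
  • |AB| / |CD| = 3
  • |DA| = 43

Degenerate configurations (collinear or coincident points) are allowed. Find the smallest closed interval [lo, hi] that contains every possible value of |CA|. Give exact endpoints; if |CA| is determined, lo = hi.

|CA| ∈ [116/3, 142/3]  (≈ [38.6667, 47.3333])

|AB| ∈ {13}
|AD| ∈ {43}
|CD| ∈ {13/3}
|BD| ∈ [30, 56]
|AC| ∈ [116/3, 142/3]
|BC| ∈ [77/3, 181/3]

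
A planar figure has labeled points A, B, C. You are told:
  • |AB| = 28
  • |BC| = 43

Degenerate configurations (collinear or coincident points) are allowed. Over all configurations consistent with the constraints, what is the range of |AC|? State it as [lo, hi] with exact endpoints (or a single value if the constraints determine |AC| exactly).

|AC| ∈ [15, 71]  (≈ [15.0000, 71.0000])

|AB| ∈ {28}
|BC| ∈ {43}
|AC| ∈ [15, 71]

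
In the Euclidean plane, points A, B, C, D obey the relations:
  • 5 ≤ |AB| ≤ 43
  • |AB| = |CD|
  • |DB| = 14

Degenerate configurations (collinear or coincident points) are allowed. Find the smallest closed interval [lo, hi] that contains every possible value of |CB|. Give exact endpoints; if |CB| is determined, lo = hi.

|CB| ∈ [0, 57]  (≈ [0.0000, 57.0000])

|AB| ∈ [5, 43]
|BD| ∈ {14}
|CD| ∈ [5, 43]
|AD| ∈ [0, 57]
|BC| ∈ [0, 57]
|AC| ∈ [0, 100]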